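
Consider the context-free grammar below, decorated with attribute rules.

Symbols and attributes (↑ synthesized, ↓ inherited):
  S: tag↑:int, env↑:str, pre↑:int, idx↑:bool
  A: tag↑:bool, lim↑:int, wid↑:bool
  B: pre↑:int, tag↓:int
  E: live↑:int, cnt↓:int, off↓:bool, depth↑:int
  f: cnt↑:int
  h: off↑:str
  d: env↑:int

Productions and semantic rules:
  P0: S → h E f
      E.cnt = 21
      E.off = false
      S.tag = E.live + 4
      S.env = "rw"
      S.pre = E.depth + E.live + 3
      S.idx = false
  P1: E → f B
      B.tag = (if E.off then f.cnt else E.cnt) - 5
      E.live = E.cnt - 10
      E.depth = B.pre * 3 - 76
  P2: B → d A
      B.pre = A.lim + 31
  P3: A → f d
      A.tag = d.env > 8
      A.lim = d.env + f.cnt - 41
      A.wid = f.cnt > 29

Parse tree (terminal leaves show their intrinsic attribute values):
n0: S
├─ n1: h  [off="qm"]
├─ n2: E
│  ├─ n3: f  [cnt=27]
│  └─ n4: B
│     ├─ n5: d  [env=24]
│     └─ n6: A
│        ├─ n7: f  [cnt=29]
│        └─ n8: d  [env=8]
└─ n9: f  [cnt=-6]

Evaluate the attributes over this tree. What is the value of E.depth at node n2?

5

1. n1.off = "qm"  [terminal]
2. n2.cnt = 21  [21]
3. n2.off = false  [false]
4. n3.cnt = 27  [terminal]
5. n4.tag = 16  [(if E.off then f.cnt else E.cnt) - 5]
6. n5.env = 24  [terminal]
7. n7.cnt = 29  [terminal]
8. n8.env = 8  [terminal]
9. n6.tag = false  [d.env > 8]
10. n6.lim = -4  [d.env + f.cnt - 41]
11. n6.wid = false  [f.cnt > 29]
12. n4.pre = 27  [A.lim + 31]
13. n2.live = 11  [E.cnt - 10]
14. n2.depth = 5  [B.pre * 3 - 76]
15. n9.cnt = -6  [terminal]
16. n0.tag = 15  [E.live + 4]
17. n0.env = "rw"  ["rw"]
18. n0.pre = 19  [E.depth + E.live + 3]
19. n0.idx = false  [false]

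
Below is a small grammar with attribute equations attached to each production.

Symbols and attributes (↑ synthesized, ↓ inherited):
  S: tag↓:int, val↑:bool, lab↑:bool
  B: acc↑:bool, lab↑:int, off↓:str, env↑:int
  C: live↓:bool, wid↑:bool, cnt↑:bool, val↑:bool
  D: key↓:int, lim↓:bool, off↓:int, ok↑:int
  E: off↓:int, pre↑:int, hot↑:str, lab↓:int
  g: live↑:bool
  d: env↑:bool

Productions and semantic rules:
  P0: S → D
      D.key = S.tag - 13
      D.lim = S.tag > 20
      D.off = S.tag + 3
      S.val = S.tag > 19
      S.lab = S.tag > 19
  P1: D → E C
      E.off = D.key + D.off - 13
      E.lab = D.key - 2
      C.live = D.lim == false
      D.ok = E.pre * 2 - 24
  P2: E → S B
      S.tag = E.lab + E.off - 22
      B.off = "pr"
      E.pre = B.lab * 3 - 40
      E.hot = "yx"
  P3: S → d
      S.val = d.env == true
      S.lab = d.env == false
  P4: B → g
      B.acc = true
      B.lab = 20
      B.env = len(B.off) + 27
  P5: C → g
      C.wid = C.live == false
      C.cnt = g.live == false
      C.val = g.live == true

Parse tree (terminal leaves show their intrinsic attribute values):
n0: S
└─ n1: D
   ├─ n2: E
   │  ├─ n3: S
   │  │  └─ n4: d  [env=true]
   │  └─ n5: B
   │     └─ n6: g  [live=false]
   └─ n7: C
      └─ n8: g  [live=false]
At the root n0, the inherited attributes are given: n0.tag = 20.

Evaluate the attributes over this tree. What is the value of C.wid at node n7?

1. n0.tag = 20  [given at root]
2. n1.key = 7  [S.tag - 13]
3. n1.lim = false  [S.tag > 20]
4. n1.off = 23  [S.tag + 3]
5. n2.off = 17  [D.key + D.off - 13]
6. n2.lab = 5  [D.key - 2]
7. n3.tag = 0  [E.lab + E.off - 22]
8. n4.env = true  [terminal]
9. n3.val = true  [d.env == true]
10. n3.lab = false  [d.env == false]
11. n5.off = "pr"  ["pr"]
12. n6.live = false  [terminal]
13. n5.acc = true  [true]
14. n5.lab = 20  [20]
15. n5.env = 29  [len(B.off) + 27]
16. n2.pre = 20  [B.lab * 3 - 40]
17. n2.hot = "yx"  ["yx"]
18. n7.live = true  [D.lim == false]
19. n8.live = false  [terminal]
20. n7.wid = false  [C.live == false]
21. n7.cnt = true  [g.live == false]
22. n7.val = false  [g.live == true]
23. n1.ok = 16  [E.pre * 2 - 24]
24. n0.val = true  [S.tag > 19]
25. n0.lab = true  [S.tag > 19]

false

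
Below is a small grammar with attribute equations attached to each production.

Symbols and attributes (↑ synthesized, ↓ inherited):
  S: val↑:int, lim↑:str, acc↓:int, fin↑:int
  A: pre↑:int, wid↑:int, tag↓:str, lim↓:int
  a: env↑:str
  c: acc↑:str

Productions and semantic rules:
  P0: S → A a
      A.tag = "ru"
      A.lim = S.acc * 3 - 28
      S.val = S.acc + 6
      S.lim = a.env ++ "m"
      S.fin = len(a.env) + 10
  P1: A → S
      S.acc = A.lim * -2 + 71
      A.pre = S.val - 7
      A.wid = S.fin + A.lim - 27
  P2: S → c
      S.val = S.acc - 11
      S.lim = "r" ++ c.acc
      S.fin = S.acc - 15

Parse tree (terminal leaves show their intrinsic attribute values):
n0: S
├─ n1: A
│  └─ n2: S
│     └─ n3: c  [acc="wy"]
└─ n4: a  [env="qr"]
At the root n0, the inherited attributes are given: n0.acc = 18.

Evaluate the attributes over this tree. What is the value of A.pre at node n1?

1

1. n0.acc = 18  [given at root]
2. n1.tag = "ru"  ["ru"]
3. n1.lim = 26  [S.acc * 3 - 28]
4. n2.acc = 19  [A.lim * -2 + 71]
5. n3.acc = "wy"  [terminal]
6. n2.val = 8  [S.acc - 11]
7. n2.lim = "rwy"  ["r" ++ c.acc]
8. n2.fin = 4  [S.acc - 15]
9. n1.pre = 1  [S.val - 7]
10. n1.wid = 3  [S.fin + A.lim - 27]
11. n4.env = "qr"  [terminal]
12. n0.val = 24  [S.acc + 6]
13. n0.lim = "qrm"  [a.env ++ "m"]
14. n0.fin = 12  [len(a.env) + 10]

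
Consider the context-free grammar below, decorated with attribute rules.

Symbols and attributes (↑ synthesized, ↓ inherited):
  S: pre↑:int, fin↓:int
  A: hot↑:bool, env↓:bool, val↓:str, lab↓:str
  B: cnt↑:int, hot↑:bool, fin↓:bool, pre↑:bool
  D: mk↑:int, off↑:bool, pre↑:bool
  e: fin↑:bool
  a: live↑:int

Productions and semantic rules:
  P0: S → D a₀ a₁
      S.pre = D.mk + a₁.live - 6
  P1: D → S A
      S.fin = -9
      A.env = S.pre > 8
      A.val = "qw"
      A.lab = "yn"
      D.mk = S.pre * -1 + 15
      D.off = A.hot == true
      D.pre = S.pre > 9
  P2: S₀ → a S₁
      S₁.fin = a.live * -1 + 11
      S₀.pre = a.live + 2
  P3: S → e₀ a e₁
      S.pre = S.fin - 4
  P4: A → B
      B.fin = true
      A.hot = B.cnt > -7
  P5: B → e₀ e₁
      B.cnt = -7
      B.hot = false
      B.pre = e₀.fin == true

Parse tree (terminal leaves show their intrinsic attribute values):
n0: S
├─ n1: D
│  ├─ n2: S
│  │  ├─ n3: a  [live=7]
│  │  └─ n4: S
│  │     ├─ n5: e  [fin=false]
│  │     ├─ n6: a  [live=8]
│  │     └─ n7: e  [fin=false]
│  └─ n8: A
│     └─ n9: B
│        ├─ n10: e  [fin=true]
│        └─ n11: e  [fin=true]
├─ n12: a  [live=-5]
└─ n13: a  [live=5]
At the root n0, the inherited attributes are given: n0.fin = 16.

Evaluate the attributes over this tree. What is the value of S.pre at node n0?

1. n0.fin = 16  [given at root]
2. n2.fin = -9  [-9]
3. n3.live = 7  [terminal]
4. n4.fin = 4  [a.live * -1 + 11]
5. n5.fin = false  [terminal]
6. n6.live = 8  [terminal]
7. n7.fin = false  [terminal]
8. n4.pre = 0  [S.fin - 4]
9. n2.pre = 9  [a.live + 2]
10. n8.env = true  [S.pre > 8]
11. n8.val = "qw"  ["qw"]
12. n8.lab = "yn"  ["yn"]
13. n9.fin = true  [true]
14. n10.fin = true  [terminal]
15. n11.fin = true  [terminal]
16. n9.cnt = -7  [-7]
17. n9.hot = false  [false]
18. n9.pre = true  [e₀.fin == true]
19. n8.hot = false  [B.cnt > -7]
20. n1.mk = 6  [S.pre * -1 + 15]
21. n1.off = false  [A.hot == true]
22. n1.pre = false  [S.pre > 9]
23. n12.live = -5  [terminal]
24. n13.live = 5  [terminal]
25. n0.pre = 5  [D.mk + a₁.live - 6]

5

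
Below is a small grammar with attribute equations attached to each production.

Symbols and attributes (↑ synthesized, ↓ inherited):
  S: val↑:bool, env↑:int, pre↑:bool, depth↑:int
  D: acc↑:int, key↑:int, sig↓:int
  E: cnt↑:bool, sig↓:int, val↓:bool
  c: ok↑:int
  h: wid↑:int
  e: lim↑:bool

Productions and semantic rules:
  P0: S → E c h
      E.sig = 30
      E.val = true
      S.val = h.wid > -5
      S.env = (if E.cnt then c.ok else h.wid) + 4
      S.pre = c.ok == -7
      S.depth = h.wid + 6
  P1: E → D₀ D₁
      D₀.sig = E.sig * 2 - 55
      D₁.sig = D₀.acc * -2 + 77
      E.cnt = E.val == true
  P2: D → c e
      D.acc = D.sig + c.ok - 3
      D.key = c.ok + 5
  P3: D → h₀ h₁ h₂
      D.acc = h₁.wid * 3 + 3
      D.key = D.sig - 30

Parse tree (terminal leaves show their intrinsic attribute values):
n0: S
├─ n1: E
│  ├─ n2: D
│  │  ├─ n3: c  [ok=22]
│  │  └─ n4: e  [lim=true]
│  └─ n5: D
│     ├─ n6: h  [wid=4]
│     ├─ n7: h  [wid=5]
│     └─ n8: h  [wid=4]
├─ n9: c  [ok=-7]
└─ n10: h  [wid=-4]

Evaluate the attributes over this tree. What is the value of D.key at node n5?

-1

1. n1.sig = 30  [30]
2. n1.val = true  [true]
3. n2.sig = 5  [E.sig * 2 - 55]
4. n3.ok = 22  [terminal]
5. n4.lim = true  [terminal]
6. n2.acc = 24  [D.sig + c.ok - 3]
7. n2.key = 27  [c.ok + 5]
8. n5.sig = 29  [D₀.acc * -2 + 77]
9. n6.wid = 4  [terminal]
10. n7.wid = 5  [terminal]
11. n8.wid = 4  [terminal]
12. n5.acc = 18  [h₁.wid * 3 + 3]
13. n5.key = -1  [D.sig - 30]
14. n1.cnt = true  [E.val == true]
15. n9.ok = -7  [terminal]
16. n10.wid = -4  [terminal]
17. n0.val = true  [h.wid > -5]
18. n0.env = -3  [(if E.cnt then c.ok else h.wid) + 4]
19. n0.pre = true  [c.ok == -7]
20. n0.depth = 2  [h.wid + 6]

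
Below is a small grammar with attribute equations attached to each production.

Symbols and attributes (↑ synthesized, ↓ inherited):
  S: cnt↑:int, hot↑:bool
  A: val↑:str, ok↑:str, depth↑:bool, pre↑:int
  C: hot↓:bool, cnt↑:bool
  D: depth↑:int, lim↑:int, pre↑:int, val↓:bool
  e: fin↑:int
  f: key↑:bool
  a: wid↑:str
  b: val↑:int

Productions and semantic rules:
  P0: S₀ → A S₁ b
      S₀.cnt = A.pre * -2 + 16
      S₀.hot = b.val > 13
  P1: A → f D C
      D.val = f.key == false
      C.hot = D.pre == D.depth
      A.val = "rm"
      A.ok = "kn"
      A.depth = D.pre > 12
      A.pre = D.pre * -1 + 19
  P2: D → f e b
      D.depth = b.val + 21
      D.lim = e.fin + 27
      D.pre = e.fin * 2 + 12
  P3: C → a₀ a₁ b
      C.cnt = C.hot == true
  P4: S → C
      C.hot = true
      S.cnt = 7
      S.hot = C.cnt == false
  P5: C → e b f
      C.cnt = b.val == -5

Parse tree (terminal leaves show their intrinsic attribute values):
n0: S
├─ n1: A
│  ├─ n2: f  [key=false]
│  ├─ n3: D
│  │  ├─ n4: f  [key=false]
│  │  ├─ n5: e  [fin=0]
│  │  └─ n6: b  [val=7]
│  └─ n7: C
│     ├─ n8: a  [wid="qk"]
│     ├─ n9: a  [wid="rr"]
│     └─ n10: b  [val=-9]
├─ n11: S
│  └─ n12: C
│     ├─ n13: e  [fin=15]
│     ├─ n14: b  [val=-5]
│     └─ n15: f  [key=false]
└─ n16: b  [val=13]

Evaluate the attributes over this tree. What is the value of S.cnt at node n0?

2

1. n2.key = false  [terminal]
2. n3.val = true  [f.key == false]
3. n4.key = false  [terminal]
4. n5.fin = 0  [terminal]
5. n6.val = 7  [terminal]
6. n3.depth = 28  [b.val + 21]
7. n3.lim = 27  [e.fin + 27]
8. n3.pre = 12  [e.fin * 2 + 12]
9. n7.hot = false  [D.pre == D.depth]
10. n8.wid = "qk"  [terminal]
11. n9.wid = "rr"  [terminal]
12. n10.val = -9  [terminal]
13. n7.cnt = false  [C.hot == true]
14. n1.val = "rm"  ["rm"]
15. n1.ok = "kn"  ["kn"]
16. n1.depth = false  [D.pre > 12]
17. n1.pre = 7  [D.pre * -1 + 19]
18. n12.hot = true  [true]
19. n13.fin = 15  [terminal]
20. n14.val = -5  [terminal]
21. n15.key = false  [terminal]
22. n12.cnt = true  [b.val == -5]
23. n11.cnt = 7  [7]
24. n11.hot = false  [C.cnt == false]
25. n16.val = 13  [terminal]
26. n0.cnt = 2  [A.pre * -2 + 16]
27. n0.hot = false  [b.val > 13]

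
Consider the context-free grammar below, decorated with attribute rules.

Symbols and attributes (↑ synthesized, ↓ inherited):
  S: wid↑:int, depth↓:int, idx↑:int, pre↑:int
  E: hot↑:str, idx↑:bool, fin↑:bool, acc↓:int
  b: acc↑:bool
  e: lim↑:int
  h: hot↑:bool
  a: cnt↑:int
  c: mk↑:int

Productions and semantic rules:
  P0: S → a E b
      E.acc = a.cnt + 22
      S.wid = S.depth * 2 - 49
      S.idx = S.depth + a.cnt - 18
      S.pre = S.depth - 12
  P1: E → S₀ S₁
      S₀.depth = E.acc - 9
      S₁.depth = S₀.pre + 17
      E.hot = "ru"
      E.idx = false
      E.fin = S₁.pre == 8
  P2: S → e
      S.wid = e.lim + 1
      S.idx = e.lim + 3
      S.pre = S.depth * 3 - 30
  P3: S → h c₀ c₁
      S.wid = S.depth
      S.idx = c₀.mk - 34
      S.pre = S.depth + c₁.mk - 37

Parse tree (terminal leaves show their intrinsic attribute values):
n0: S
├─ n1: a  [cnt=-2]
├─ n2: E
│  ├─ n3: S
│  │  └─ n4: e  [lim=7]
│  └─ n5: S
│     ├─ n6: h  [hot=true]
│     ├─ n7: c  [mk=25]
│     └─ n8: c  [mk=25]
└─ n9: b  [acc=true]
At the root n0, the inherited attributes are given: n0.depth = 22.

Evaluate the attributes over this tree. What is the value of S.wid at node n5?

20

1. n0.depth = 22  [given at root]
2. n1.cnt = -2  [terminal]
3. n2.acc = 20  [a.cnt + 22]
4. n3.depth = 11  [E.acc - 9]
5. n4.lim = 7  [terminal]
6. n3.wid = 8  [e.lim + 1]
7. n3.idx = 10  [e.lim + 3]
8. n3.pre = 3  [S.depth * 3 - 30]
9. n5.depth = 20  [S₀.pre + 17]
10. n6.hot = true  [terminal]
11. n7.mk = 25  [terminal]
12. n8.mk = 25  [terminal]
13. n5.wid = 20  [S.depth]
14. n5.idx = -9  [c₀.mk - 34]
15. n5.pre = 8  [S.depth + c₁.mk - 37]
16. n2.hot = "ru"  ["ru"]
17. n2.idx = false  [false]
18. n2.fin = true  [S₁.pre == 8]
19. n9.acc = true  [terminal]
20. n0.wid = -5  [S.depth * 2 - 49]
21. n0.idx = 2  [S.depth + a.cnt - 18]
22. n0.pre = 10  [S.depth - 12]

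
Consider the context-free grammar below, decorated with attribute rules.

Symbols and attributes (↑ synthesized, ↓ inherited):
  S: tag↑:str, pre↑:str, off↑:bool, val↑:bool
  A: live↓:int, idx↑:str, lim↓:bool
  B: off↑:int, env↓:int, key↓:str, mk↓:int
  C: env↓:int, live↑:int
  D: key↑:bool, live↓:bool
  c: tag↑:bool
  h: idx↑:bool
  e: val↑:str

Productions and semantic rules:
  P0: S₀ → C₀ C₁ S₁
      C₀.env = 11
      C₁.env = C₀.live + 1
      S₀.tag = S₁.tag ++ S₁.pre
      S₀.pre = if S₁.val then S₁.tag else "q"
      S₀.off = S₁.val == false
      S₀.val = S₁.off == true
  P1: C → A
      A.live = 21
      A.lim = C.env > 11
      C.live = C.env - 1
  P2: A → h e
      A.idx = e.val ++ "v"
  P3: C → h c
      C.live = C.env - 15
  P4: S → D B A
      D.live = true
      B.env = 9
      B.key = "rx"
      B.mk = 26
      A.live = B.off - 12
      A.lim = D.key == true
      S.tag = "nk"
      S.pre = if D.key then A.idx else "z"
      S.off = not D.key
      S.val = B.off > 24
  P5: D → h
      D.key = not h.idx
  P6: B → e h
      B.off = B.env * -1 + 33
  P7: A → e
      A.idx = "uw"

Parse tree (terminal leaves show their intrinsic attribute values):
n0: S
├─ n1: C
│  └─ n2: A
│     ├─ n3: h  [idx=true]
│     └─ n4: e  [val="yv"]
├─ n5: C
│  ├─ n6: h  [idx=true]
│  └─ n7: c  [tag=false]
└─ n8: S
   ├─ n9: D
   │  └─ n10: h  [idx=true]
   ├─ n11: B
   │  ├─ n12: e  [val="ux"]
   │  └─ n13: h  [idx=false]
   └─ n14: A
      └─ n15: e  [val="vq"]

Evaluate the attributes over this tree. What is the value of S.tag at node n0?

1. n1.env = 11  [11]
2. n2.live = 21  [21]
3. n2.lim = false  [C.env > 11]
4. n3.idx = true  [terminal]
5. n4.val = "yv"  [terminal]
6. n2.idx = "yvv"  [e.val ++ "v"]
7. n1.live = 10  [C.env - 1]
8. n5.env = 11  [C₀.live + 1]
9. n6.idx = true  [terminal]
10. n7.tag = false  [terminal]
11. n5.live = -4  [C.env - 15]
12. n9.live = true  [true]
13. n10.idx = true  [terminal]
14. n9.key = false  [not h.idx]
15. n11.env = 9  [9]
16. n11.key = "rx"  ["rx"]
17. n11.mk = 26  [26]
18. n12.val = "ux"  [terminal]
19. n13.idx = false  [terminal]
20. n11.off = 24  [B.env * -1 + 33]
21. n14.live = 12  [B.off - 12]
22. n14.lim = false  [D.key == true]
23. n15.val = "vq"  [terminal]
24. n14.idx = "uw"  ["uw"]
25. n8.tag = "nk"  ["nk"]
26. n8.pre = "z"  [if D.key then A.idx else "z"]
27. n8.off = true  [not D.key]
28. n8.val = false  [B.off > 24]
29. n0.tag = "nkz"  [S₁.tag ++ S₁.pre]
30. n0.pre = "q"  [if S₁.val then S₁.tag else "q"]
31. n0.off = true  [S₁.val == false]
32. n0.val = true  [S₁.off == true]

"nkz"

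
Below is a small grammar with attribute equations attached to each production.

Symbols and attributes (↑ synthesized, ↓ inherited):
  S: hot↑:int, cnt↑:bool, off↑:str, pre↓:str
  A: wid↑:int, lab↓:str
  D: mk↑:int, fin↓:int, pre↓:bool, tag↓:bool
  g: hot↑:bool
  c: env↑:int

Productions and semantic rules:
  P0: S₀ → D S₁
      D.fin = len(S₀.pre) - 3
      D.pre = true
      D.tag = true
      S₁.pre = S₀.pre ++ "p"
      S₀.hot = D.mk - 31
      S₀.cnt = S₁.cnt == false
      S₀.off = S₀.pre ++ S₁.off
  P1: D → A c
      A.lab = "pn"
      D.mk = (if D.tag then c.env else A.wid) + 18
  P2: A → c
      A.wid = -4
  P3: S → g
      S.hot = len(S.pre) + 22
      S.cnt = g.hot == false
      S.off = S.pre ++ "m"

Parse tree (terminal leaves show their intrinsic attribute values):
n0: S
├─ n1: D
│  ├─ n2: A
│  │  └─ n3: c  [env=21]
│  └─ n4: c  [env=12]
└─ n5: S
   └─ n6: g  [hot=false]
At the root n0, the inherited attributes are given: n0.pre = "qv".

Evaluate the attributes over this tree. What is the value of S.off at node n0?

"qvqvpm"

1. n0.pre = "qv"  [given at root]
2. n1.fin = -1  [len(S₀.pre) - 3]
3. n1.pre = true  [true]
4. n1.tag = true  [true]
5. n2.lab = "pn"  ["pn"]
6. n3.env = 21  [terminal]
7. n2.wid = -4  [-4]
8. n4.env = 12  [terminal]
9. n1.mk = 30  [(if D.tag then c.env else A.wid) + 18]
10. n5.pre = "qvp"  [S₀.pre ++ "p"]
11. n6.hot = false  [terminal]
12. n5.hot = 25  [len(S.pre) + 22]
13. n5.cnt = true  [g.hot == false]
14. n5.off = "qvpm"  [S.pre ++ "m"]
15. n0.hot = -1  [D.mk - 31]
16. n0.cnt = false  [S₁.cnt == false]
17. n0.off = "qvqvpm"  [S₀.pre ++ S₁.off]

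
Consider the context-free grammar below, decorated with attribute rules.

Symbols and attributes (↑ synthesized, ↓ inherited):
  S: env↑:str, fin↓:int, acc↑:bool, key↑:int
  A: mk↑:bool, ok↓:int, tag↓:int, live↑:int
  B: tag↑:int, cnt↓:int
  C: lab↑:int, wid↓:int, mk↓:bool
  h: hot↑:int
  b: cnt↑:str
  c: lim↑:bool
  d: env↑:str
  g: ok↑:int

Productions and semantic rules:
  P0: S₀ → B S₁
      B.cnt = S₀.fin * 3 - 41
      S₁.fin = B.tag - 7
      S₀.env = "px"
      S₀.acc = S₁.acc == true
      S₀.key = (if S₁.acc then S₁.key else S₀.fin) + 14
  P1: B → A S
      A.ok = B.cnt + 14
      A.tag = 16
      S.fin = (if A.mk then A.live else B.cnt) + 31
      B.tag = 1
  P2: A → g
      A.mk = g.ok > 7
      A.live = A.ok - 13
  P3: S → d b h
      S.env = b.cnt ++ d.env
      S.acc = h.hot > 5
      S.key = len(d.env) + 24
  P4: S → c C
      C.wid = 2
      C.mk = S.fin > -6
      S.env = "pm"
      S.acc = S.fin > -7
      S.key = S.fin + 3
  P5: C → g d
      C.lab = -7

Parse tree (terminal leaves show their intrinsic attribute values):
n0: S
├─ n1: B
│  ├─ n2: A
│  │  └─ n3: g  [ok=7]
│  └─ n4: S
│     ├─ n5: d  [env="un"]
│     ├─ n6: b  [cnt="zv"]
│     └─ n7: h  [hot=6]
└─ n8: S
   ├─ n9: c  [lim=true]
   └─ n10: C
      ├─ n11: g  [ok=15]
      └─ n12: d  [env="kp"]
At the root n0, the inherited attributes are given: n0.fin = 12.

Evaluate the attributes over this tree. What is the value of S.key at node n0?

11

1. n0.fin = 12  [given at root]
2. n1.cnt = -5  [S₀.fin * 3 - 41]
3. n2.ok = 9  [B.cnt + 14]
4. n2.tag = 16  [16]
5. n3.ok = 7  [terminal]
6. n2.mk = false  [g.ok > 7]
7. n2.live = -4  [A.ok - 13]
8. n4.fin = 26  [(if A.mk then A.live else B.cnt) + 31]
9. n5.env = "un"  [terminal]
10. n6.cnt = "zv"  [terminal]
11. n7.hot = 6  [terminal]
12. n4.env = "zvun"  [b.cnt ++ d.env]
13. n4.acc = true  [h.hot > 5]
14. n4.key = 26  [len(d.env) + 24]
15. n1.tag = 1  [1]
16. n8.fin = -6  [B.tag - 7]
17. n9.lim = true  [terminal]
18. n10.wid = 2  [2]
19. n10.mk = false  [S.fin > -6]
20. n11.ok = 15  [terminal]
21. n12.env = "kp"  [terminal]
22. n10.lab = -7  [-7]
23. n8.env = "pm"  ["pm"]
24. n8.acc = true  [S.fin > -7]
25. n8.key = -3  [S.fin + 3]
26. n0.env = "px"  ["px"]
27. n0.acc = true  [S₁.acc == true]
28. n0.key = 11  [(if S₁.acc then S₁.key else S₀.fin) + 14]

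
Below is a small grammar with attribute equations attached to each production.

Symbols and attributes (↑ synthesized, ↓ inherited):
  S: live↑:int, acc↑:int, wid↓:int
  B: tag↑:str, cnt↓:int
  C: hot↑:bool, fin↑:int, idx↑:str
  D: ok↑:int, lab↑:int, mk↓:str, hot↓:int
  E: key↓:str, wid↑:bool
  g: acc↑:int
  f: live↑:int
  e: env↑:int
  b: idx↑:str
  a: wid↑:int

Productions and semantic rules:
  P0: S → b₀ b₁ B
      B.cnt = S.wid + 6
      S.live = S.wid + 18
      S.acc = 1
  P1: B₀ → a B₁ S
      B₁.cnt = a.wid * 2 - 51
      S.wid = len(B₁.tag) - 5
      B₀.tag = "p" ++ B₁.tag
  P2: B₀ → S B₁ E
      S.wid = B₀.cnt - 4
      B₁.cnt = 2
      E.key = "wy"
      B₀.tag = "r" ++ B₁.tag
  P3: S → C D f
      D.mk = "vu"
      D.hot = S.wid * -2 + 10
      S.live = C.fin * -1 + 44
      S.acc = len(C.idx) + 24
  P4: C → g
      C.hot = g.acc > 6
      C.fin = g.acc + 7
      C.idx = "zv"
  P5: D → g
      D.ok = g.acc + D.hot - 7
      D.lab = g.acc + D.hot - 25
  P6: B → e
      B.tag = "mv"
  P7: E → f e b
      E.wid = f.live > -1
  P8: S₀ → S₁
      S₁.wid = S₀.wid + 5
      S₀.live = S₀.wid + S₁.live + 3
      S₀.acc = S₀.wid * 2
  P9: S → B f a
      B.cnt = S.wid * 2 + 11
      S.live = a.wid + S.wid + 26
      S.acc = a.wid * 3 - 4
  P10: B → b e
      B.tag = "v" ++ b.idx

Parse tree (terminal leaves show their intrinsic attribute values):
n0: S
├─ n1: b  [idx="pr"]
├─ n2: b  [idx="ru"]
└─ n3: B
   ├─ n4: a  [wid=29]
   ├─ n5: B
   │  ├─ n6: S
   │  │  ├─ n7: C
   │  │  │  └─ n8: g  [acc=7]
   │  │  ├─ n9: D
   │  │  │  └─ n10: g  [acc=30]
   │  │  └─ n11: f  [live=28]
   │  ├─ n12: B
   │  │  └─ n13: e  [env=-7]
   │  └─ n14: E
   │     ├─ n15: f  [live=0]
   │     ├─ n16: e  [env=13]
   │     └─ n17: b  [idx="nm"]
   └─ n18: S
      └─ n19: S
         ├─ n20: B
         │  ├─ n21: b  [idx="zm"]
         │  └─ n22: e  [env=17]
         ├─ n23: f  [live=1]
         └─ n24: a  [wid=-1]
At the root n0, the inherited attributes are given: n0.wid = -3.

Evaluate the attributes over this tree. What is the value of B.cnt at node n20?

17

1. n0.wid = -3  [given at root]
2. n1.idx = "pr"  [terminal]
3. n2.idx = "ru"  [terminal]
4. n3.cnt = 3  [S.wid + 6]
5. n4.wid = 29  [terminal]
6. n5.cnt = 7  [a.wid * 2 - 51]
7. n6.wid = 3  [B₀.cnt - 4]
8. n8.acc = 7  [terminal]
9. n7.hot = true  [g.acc > 6]
10. n7.fin = 14  [g.acc + 7]
11. n7.idx = "zv"  ["zv"]
12. n9.mk = "vu"  ["vu"]
13. n9.hot = 4  [S.wid * -2 + 10]
14. n10.acc = 30  [terminal]
15. n9.ok = 27  [g.acc + D.hot - 7]
16. n9.lab = 9  [g.acc + D.hot - 25]
17. n11.live = 28  [terminal]
18. n6.live = 30  [C.fin * -1 + 44]
19. n6.acc = 26  [len(C.idx) + 24]
20. n12.cnt = 2  [2]
21. n13.env = -7  [terminal]
22. n12.tag = "mv"  ["mv"]
23. n14.key = "wy"  ["wy"]
24. n15.live = 0  [terminal]
25. n16.env = 13  [terminal]
26. n17.idx = "nm"  [terminal]
27. n14.wid = true  [f.live > -1]
28. n5.tag = "rmv"  ["r" ++ B₁.tag]
29. n18.wid = -2  [len(B₁.tag) - 5]
30. n19.wid = 3  [S₀.wid + 5]
31. n20.cnt = 17  [S.wid * 2 + 11]
32. n21.idx = "zm"  [terminal]
33. n22.env = 17  [terminal]
34. n20.tag = "vzm"  ["v" ++ b.idx]
35. n23.live = 1  [terminal]
36. n24.wid = -1  [terminal]
37. n19.live = 28  [a.wid + S.wid + 26]
38. n19.acc = -7  [a.wid * 3 - 4]
39. n18.live = 29  [S₀.wid + S₁.live + 3]
40. n18.acc = -4  [S₀.wid * 2]
41. n3.tag = "prmv"  ["p" ++ B₁.tag]
42. n0.live = 15  [S.wid + 18]
43. n0.acc = 1  [1]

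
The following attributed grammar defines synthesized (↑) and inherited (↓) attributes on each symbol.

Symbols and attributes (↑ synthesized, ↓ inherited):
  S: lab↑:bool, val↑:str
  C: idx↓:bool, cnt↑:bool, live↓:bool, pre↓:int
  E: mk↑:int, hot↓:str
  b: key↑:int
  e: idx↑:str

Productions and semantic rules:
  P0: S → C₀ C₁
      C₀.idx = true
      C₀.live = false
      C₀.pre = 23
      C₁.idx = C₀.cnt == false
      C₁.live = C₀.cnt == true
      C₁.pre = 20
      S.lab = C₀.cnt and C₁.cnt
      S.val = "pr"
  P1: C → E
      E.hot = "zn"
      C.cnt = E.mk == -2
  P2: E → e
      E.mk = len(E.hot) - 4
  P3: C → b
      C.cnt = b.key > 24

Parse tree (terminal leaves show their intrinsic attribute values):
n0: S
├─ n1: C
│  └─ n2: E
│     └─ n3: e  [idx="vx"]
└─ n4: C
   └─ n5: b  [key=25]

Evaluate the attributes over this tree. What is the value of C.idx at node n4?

false

1. n1.idx = true  [true]
2. n1.live = false  [false]
3. n1.pre = 23  [23]
4. n2.hot = "zn"  ["zn"]
5. n3.idx = "vx"  [terminal]
6. n2.mk = -2  [len(E.hot) - 4]
7. n1.cnt = true  [E.mk == -2]
8. n4.idx = false  [C₀.cnt == false]
9. n4.live = true  [C₀.cnt == true]
10. n4.pre = 20  [20]
11. n5.key = 25  [terminal]
12. n4.cnt = true  [b.key > 24]
13. n0.lab = true  [C₀.cnt and C₁.cnt]
14. n0.val = "pr"  ["pr"]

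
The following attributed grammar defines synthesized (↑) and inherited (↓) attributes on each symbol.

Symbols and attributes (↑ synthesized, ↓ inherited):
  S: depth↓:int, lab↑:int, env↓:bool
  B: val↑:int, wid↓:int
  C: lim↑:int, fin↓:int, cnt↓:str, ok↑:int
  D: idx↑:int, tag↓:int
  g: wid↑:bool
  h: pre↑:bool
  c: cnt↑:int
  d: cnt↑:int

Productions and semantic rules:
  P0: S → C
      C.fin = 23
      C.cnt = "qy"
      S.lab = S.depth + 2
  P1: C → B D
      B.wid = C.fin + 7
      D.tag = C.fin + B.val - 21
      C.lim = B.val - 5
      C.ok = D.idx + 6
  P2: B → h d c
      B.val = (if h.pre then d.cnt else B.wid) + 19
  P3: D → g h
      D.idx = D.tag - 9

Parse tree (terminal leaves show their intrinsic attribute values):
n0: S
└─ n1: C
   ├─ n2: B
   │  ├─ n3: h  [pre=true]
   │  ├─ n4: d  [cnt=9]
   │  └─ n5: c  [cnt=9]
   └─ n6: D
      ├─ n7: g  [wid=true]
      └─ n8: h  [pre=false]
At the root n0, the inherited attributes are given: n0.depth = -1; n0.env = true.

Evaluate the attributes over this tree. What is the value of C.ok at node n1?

1. n0.depth = -1  [given at root]
2. n0.env = true  [given at root]
3. n1.fin = 23  [23]
4. n1.cnt = "qy"  ["qy"]
5. n2.wid = 30  [C.fin + 7]
6. n3.pre = true  [terminal]
7. n4.cnt = 9  [terminal]
8. n5.cnt = 9  [terminal]
9. n2.val = 28  [(if h.pre then d.cnt else B.wid) + 19]
10. n6.tag = 30  [C.fin + B.val - 21]
11. n7.wid = true  [terminal]
12. n8.pre = false  [terminal]
13. n6.idx = 21  [D.tag - 9]
14. n1.lim = 23  [B.val - 5]
15. n1.ok = 27  [D.idx + 6]
16. n0.lab = 1  [S.depth + 2]

27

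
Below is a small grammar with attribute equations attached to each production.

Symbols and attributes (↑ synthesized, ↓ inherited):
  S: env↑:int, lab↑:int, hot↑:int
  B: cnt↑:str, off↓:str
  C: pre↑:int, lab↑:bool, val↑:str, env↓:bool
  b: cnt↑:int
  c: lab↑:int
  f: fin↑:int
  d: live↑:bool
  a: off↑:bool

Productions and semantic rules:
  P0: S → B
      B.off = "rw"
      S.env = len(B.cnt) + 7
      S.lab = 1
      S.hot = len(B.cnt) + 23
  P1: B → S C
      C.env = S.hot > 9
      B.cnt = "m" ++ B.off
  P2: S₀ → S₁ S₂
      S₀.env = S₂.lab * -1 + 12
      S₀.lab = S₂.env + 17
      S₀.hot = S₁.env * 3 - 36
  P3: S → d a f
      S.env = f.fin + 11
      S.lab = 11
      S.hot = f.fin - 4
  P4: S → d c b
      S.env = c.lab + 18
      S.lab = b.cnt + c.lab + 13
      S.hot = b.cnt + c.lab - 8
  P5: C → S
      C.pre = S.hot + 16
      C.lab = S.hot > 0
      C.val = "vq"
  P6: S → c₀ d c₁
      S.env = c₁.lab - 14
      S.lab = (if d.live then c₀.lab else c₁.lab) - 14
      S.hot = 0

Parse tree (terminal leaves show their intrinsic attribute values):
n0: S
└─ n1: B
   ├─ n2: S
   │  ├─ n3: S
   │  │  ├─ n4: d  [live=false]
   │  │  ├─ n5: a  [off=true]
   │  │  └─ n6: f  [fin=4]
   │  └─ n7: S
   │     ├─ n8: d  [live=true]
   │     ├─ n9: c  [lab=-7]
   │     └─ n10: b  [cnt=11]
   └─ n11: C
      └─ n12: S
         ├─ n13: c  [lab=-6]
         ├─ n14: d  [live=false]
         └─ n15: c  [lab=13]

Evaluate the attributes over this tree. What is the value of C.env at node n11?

1. n1.off = "rw"  ["rw"]
2. n4.live = false  [terminal]
3. n5.off = true  [terminal]
4. n6.fin = 4  [terminal]
5. n3.env = 15  [f.fin + 11]
6. n3.lab = 11  [11]
7. n3.hot = 0  [f.fin - 4]
8. n8.live = true  [terminal]
9. n9.lab = -7  [terminal]
10. n10.cnt = 11  [terminal]
11. n7.env = 11  [c.lab + 18]
12. n7.lab = 17  [b.cnt + c.lab + 13]
13. n7.hot = -4  [b.cnt + c.lab - 8]
14. n2.env = -5  [S₂.lab * -1 + 12]
15. n2.lab = 28  [S₂.env + 17]
16. n2.hot = 9  [S₁.env * 3 - 36]
17. n11.env = false  [S.hot > 9]
18. n13.lab = -6  [terminal]
19. n14.live = false  [terminal]
20. n15.lab = 13  [terminal]
21. n12.env = -1  [c₁.lab - 14]
22. n12.lab = -1  [(if d.live then c₀.lab else c₁.lab) - 14]
23. n12.hot = 0  [0]
24. n11.pre = 16  [S.hot + 16]
25. n11.lab = false  [S.hot > 0]
26. n11.val = "vq"  ["vq"]
27. n1.cnt = "mrw"  ["m" ++ B.off]
28. n0.env = 10  [len(B.cnt) + 7]
29. n0.lab = 1  [1]
30. n0.hot = 26  [len(B.cnt) + 23]

false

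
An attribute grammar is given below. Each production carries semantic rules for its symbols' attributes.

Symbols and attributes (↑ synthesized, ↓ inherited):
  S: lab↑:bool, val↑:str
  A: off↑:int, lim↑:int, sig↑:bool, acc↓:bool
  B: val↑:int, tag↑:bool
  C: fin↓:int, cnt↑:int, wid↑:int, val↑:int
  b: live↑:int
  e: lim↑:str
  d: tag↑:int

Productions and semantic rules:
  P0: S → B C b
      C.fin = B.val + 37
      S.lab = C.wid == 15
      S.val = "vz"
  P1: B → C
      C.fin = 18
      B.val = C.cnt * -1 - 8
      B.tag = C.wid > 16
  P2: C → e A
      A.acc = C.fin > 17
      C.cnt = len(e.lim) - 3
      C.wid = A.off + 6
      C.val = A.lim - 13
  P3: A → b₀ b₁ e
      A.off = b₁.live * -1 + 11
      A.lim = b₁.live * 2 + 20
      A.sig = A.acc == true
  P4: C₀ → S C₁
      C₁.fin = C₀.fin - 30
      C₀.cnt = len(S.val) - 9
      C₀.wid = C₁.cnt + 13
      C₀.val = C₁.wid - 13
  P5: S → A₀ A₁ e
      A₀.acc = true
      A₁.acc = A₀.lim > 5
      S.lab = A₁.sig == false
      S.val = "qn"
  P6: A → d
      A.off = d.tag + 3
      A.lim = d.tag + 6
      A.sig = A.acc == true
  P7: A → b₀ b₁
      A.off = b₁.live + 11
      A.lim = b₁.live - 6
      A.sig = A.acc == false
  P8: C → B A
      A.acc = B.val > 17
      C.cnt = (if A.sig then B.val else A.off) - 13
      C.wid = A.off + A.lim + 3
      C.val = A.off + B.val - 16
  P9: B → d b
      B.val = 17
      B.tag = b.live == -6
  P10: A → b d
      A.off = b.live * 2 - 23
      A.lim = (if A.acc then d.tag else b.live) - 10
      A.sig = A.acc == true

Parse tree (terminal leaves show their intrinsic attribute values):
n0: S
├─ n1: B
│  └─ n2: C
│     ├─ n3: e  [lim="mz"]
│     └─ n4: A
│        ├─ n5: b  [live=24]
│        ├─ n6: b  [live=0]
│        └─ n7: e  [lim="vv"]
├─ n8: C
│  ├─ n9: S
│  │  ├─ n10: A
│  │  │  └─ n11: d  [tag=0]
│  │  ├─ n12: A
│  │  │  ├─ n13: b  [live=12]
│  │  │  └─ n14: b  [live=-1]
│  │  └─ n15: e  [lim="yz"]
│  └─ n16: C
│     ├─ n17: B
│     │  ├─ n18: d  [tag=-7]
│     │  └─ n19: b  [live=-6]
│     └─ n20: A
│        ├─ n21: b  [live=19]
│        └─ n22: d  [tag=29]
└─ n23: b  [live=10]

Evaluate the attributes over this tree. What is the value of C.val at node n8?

14

1. n2.fin = 18  [18]
2. n3.lim = "mz"  [terminal]
3. n4.acc = true  [C.fin > 17]
4. n5.live = 24  [terminal]
5. n6.live = 0  [terminal]
6. n7.lim = "vv"  [terminal]
7. n4.off = 11  [b₁.live * -1 + 11]
8. n4.lim = 20  [b₁.live * 2 + 20]
9. n4.sig = true  [A.acc == true]
10. n2.cnt = -1  [len(e.lim) - 3]
11. n2.wid = 17  [A.off + 6]
12. n2.val = 7  [A.lim - 13]
13. n1.val = -7  [C.cnt * -1 - 8]
14. n1.tag = true  [C.wid > 16]
15. n8.fin = 30  [B.val + 37]
16. n10.acc = true  [true]
17. n11.tag = 0  [terminal]
18. n10.off = 3  [d.tag + 3]
19. n10.lim = 6  [d.tag + 6]
20. n10.sig = true  [A.acc == true]
21. n12.acc = true  [A₀.lim > 5]
22. n13.live = 12  [terminal]
23. n14.live = -1  [terminal]
24. n12.off = 10  [b₁.live + 11]
25. n12.lim = -7  [b₁.live - 6]
26. n12.sig = false  [A.acc == false]
27. n15.lim = "yz"  [terminal]
28. n9.lab = true  [A₁.sig == false]
29. n9.val = "qn"  ["qn"]
30. n16.fin = 0  [C₀.fin - 30]
31. n18.tag = -7  [terminal]
32. n19.live = -6  [terminal]
33. n17.val = 17  [17]
34. n17.tag = true  [b.live == -6]
35. n20.acc = false  [B.val > 17]
36. n21.live = 19  [terminal]
37. n22.tag = 29  [terminal]
38. n20.off = 15  [b.live * 2 - 23]
39. n20.lim = 9  [(if A.acc then d.tag else b.live) - 10]
40. n20.sig = false  [A.acc == true]
41. n16.cnt = 2  [(if A.sig then B.val else A.off) - 13]
42. n16.wid = 27  [A.off + A.lim + 3]
43. n16.val = 16  [A.off + B.val - 16]
44. n8.cnt = -7  [len(S.val) - 9]
45. n8.wid = 15  [C₁.cnt + 13]
46. n8.val = 14  [C₁.wid - 13]
47. n23.live = 10  [terminal]
48. n0.lab = true  [C.wid == 15]
49. n0.val = "vz"  ["vz"]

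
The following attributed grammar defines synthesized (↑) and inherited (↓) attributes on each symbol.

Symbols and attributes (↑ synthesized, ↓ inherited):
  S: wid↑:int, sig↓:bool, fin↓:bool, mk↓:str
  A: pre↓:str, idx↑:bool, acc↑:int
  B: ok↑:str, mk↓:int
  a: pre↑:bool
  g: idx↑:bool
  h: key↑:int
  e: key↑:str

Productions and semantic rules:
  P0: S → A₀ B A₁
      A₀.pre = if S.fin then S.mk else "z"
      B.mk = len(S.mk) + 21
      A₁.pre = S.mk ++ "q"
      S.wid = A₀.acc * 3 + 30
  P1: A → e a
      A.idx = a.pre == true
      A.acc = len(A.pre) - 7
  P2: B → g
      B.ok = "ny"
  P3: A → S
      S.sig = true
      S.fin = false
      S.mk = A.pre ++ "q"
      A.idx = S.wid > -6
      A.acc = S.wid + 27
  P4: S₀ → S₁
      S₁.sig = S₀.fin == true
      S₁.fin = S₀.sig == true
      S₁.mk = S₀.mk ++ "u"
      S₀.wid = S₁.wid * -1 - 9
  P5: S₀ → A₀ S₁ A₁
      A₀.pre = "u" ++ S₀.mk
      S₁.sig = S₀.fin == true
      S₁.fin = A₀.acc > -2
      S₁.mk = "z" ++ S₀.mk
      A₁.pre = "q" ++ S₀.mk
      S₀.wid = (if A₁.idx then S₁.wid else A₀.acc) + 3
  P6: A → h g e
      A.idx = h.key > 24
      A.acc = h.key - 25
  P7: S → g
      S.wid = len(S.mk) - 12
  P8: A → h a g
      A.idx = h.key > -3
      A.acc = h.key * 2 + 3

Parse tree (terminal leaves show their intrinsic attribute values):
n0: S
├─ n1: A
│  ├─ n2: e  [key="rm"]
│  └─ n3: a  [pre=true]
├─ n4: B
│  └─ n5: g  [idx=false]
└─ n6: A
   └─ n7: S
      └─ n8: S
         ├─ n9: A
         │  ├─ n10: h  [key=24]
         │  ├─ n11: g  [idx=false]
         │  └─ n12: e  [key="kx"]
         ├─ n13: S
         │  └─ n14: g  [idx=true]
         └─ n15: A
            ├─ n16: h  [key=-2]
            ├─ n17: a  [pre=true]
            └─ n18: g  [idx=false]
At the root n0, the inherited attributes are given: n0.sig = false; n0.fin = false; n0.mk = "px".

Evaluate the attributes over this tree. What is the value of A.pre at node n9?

1. n0.sig = false  [given at root]
2. n0.fin = false  [given at root]
3. n0.mk = "px"  [given at root]
4. n1.pre = "z"  [if S.fin then S.mk else "z"]
5. n2.key = "rm"  [terminal]
6. n3.pre = true  [terminal]
7. n1.idx = true  [a.pre == true]
8. n1.acc = -6  [len(A.pre) - 7]
9. n4.mk = 23  [len(S.mk) + 21]
10. n5.idx = false  [terminal]
11. n4.ok = "ny"  ["ny"]
12. n6.pre = "pxq"  [S.mk ++ "q"]
13. n7.sig = true  [true]
14. n7.fin = false  [false]
15. n7.mk = "pxqq"  [A.pre ++ "q"]
16. n8.sig = false  [S₀.fin == true]
17. n8.fin = true  [S₀.sig == true]
18. n8.mk = "pxqqu"  [S₀.mk ++ "u"]
19. n9.pre = "upxqqu"  ["u" ++ S₀.mk]
20. n10.key = 24  [terminal]
21. n11.idx = false  [terminal]
22. n12.key = "kx"  [terminal]
23. n9.idx = false  [h.key > 24]
24. n9.acc = -1  [h.key - 25]
25. n13.sig = true  [S₀.fin == true]
26. n13.fin = true  [A₀.acc > -2]
27. n13.mk = "zpxqqu"  ["z" ++ S₀.mk]
28. n14.idx = true  [terminal]
29. n13.wid = -6  [len(S.mk) - 12]
30. n15.pre = "qpxqqu"  ["q" ++ S₀.mk]
31. n16.key = -2  [terminal]
32. n17.pre = true  [terminal]
33. n18.idx = false  [terminal]
34. n15.idx = true  [h.key > -3]
35. n15.acc = -1  [h.key * 2 + 3]
36. n8.wid = -3  [(if A₁.idx then S₁.wid else A₀.acc) + 3]
37. n7.wid = -6  [S₁.wid * -1 - 9]
38. n6.idx = false  [S.wid > -6]
39. n6.acc = 21  [S.wid + 27]
40. n0.wid = 12  [A₀.acc * 3 + 30]

"upxqqu"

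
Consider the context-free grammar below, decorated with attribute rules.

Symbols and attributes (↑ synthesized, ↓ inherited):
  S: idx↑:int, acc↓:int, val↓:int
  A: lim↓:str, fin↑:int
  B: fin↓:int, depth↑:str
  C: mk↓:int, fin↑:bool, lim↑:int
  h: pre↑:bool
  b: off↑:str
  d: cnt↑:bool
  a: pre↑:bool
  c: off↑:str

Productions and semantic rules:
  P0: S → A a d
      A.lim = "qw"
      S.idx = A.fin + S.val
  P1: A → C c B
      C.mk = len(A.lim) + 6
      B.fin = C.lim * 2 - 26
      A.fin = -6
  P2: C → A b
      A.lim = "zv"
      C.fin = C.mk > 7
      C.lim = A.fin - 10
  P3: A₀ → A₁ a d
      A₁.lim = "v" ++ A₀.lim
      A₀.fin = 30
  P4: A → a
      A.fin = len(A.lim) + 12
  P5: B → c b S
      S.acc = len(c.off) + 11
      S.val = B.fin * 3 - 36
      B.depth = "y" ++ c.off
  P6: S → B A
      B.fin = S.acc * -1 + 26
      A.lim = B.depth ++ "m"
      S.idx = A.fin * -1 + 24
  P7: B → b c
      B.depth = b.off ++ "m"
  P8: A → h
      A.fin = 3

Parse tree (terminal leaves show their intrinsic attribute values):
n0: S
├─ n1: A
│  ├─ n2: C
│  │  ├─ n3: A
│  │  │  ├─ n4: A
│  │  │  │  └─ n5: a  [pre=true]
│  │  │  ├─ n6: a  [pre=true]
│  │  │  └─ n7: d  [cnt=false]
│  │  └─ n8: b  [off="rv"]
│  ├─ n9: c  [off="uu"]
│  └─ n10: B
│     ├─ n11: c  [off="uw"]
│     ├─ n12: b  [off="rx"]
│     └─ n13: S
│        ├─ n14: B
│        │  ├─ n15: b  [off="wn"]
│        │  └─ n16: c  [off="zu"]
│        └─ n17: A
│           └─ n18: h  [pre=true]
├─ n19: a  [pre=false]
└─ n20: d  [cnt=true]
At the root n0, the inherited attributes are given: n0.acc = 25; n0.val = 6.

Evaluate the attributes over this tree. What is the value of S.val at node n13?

6

1. n0.acc = 25  [given at root]
2. n0.val = 6  [given at root]
3. n1.lim = "qw"  ["qw"]
4. n2.mk = 8  [len(A.lim) + 6]
5. n3.lim = "zv"  ["zv"]
6. n4.lim = "vzv"  ["v" ++ A₀.lim]
7. n5.pre = true  [terminal]
8. n4.fin = 15  [len(A.lim) + 12]
9. n6.pre = true  [terminal]
10. n7.cnt = false  [terminal]
11. n3.fin = 30  [30]
12. n8.off = "rv"  [terminal]
13. n2.fin = true  [C.mk > 7]
14. n2.lim = 20  [A.fin - 10]
15. n9.off = "uu"  [terminal]
16. n10.fin = 14  [C.lim * 2 - 26]
17. n11.off = "uw"  [terminal]
18. n12.off = "rx"  [terminal]
19. n13.acc = 13  [len(c.off) + 11]
20. n13.val = 6  [B.fin * 3 - 36]
21. n14.fin = 13  [S.acc * -1 + 26]
22. n15.off = "wn"  [terminal]
23. n16.off = "zu"  [terminal]
24. n14.depth = "wnm"  [b.off ++ "m"]
25. n17.lim = "wnmm"  [B.depth ++ "m"]
26. n18.pre = true  [terminal]
27. n17.fin = 3  [3]
28. n13.idx = 21  [A.fin * -1 + 24]
29. n10.depth = "yuw"  ["y" ++ c.off]
30. n1.fin = -6  [-6]
31. n19.pre = false  [terminal]
32. n20.cnt = true  [terminal]
33. n0.idx = 0  [A.fin + S.val]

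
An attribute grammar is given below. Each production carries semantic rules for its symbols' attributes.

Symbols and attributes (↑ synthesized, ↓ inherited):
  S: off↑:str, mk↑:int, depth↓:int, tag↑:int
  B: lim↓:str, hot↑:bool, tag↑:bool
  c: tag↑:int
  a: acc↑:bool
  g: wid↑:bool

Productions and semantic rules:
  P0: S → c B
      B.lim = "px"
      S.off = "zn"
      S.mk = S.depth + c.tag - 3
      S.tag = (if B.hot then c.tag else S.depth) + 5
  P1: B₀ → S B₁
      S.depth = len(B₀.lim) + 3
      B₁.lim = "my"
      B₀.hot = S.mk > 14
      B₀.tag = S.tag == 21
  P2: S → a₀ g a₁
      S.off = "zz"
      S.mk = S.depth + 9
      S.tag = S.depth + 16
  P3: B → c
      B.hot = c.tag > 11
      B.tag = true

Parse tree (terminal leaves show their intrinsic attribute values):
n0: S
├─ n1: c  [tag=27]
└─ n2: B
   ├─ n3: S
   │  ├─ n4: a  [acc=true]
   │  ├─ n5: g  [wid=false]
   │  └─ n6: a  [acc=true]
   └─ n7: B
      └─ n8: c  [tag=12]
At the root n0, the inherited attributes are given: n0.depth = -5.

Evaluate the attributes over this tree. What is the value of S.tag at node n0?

0

1. n0.depth = -5  [given at root]
2. n1.tag = 27  [terminal]
3. n2.lim = "px"  ["px"]
4. n3.depth = 5  [len(B₀.lim) + 3]
5. n4.acc = true  [terminal]
6. n5.wid = false  [terminal]
7. n6.acc = true  [terminal]
8. n3.off = "zz"  ["zz"]
9. n3.mk = 14  [S.depth + 9]
10. n3.tag = 21  [S.depth + 16]
11. n7.lim = "my"  ["my"]
12. n8.tag = 12  [terminal]
13. n7.hot = true  [c.tag > 11]
14. n7.tag = true  [true]
15. n2.hot = false  [S.mk > 14]
16. n2.tag = true  [S.tag == 21]
17. n0.off = "zn"  ["zn"]
18. n0.mk = 19  [S.depth + c.tag - 3]
19. n0.tag = 0  [(if B.hot then c.tag else S.depth) + 5]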